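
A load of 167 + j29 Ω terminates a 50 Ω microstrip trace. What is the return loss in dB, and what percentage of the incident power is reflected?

RL ≈ 5.18 dB; 30.3% of incident power reflected

Γ = (117 + j29)/(217 + j29), |Γ| = 0.551
RL = −20·log₁₀(0.551) = 5.18 dB
P_refl/P_inc = |Γ|² = 0.303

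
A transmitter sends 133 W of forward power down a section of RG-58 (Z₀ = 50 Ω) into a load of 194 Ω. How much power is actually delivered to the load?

P_delivered ≈ 86.7 W

Γ = (194 − 50)/(194 + 50) = 0.59
|Γ|² = 0.348
P_refl = |Γ|²·P_inc = 46.3 W, P_del = (1 − |Γ|²)·P_inc = 86.7 W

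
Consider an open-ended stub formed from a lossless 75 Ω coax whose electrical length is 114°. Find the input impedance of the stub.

Z_in ≈ +j33.4 Ω

tan(βl) = -2.25
For an open-ended stub, Z_in = −jZ_0·cot(βl) = −jZ_0/tan(βl)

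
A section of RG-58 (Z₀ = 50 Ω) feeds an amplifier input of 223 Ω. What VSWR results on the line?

Γ = (223 − 50)/(223 + 50) = 0.634
VSWR = (1 + 0.634)/(1 − 0.634)

VSWR ≈ 4.46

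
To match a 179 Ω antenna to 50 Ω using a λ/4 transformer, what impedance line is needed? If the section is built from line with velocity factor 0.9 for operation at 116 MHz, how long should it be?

Z_qwt ≈ 94.6 Ω; length ≈ 58.2 cm

Z_qwt = √(Z_0·R_L) = √(50 × 179) = √8950
λ = 0.9·c/f = 2.33 m, so l = λ/4 = 0.582 m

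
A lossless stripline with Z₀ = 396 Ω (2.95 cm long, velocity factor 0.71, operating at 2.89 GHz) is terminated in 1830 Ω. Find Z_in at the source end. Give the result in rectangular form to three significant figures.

Z_in ≈ 229 + j479 Ω

λ = v/f = 0.71·c / 2.89 GHz = 0.0737 m
βl = 2π·l/λ = 2π × 0.4 = 144°
tan(βl) = tan(144°) = -0.724
Z_in = Z_0·(Z_L + jZ_0·tanβl)/(Z_0 + jZ_L·tanβl)
     = 396·(1830 − j287)/(396 − j1330)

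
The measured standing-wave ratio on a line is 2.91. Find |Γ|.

|Γ| ≈ 0.488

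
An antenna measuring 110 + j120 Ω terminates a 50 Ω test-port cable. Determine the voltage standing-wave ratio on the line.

VSWR ≈ 5.08

Γ = (Z_L − Z_0)/(Z_L + Z_0) = (60 + j120)/(160 + j120)
|Γ| = 134/200 = 0.671
VSWR = (1 + |Γ|)/(1 − |Γ|) = 1.67/0.329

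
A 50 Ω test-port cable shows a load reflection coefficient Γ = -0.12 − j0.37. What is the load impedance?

Z_L ≈ 30.5 − j26.6 Ω

Z_L = Z_0·(1 + Γ)/(1 − Γ) = 50·(0.88 − j0.37)/(1.12 + j0.37)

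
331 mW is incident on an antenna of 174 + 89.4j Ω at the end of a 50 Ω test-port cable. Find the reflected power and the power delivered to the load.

|Γ| = |(124 + j89.4)/(224 + j89.4)| = 0.634
|Γ|² = 0.402
P_refl = |Γ|²·P_inc = 133 mW, P_del = (1 − |Γ|²)·P_inc = 198 mW

P_reflected ≈ 133 mW; P_delivered ≈ 198 mW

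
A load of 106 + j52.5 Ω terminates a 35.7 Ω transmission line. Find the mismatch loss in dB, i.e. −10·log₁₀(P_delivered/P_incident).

mismatch loss ≈ 1.79 dB

Γ = (70.3 + j52.5)/(141.7 + j52.5), |Γ| = 0.581
|Γ|² = 0.337, so P_del/P_inc = 1 − |Γ|² = 0.663
ML = −10·log₁₀(1 − |Γ|²)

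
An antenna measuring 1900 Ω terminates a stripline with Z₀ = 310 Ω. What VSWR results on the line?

VSWR ≈ 6.13

Γ = (1900 − 310)/(1900 + 310) = 0.719
VSWR = (1 + 0.719)/(1 − 0.719)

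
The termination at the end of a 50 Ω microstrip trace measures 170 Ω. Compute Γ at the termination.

Γ = 0.545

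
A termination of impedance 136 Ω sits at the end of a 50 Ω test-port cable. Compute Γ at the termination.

Γ = (Z_L − Z_0)/(Z_L + Z_0) = (136 − 50)/(136 + 50) = 86/186

Γ = 0.462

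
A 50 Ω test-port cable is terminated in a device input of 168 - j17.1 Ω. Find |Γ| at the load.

|Γ| ≈ 0.545

Γ = (Z_L − Z_0)/(Z_L + Z_0) = (118 − j17.1)/(218 − j17.1)
|Γ| = 119/219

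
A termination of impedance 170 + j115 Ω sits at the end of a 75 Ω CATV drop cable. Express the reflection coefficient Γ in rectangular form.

Γ = (Z_L − Z_0)/(Z_L + Z_0) = (95 + j115)/(245 + j115)

Γ ≈ 0.498 + j0.235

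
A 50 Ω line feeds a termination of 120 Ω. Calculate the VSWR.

For a purely resistive load, VSWR = R_L/Z_0 or Z_0/R_L (whichever > 1) = 120/50

VSWR ≈ 2.4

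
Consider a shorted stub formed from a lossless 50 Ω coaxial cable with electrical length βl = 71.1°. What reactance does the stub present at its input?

tan(βl) = 2.92
For a shorted stub, Z_in = jZ_0·tan(βl)

X_in ≈ 146 Ω (inductive)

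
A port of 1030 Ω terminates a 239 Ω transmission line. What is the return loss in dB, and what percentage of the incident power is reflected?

RL ≈ 4.11 dB; 38.9% of incident power reflected

Γ = (1030 − 239)/(1030 + 239) = 0.623
RL = −20·log₁₀(0.623) = 4.11 dB
P_refl/P_inc = |Γ|² = 0.389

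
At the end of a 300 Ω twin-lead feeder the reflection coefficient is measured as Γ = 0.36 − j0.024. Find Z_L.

Z_L ≈ 636 − j35.1 Ω

Z_L = Z_0·(1 + Γ)/(1 − Γ) = 300·(1.36 − j0.024)/(0.64 + j0.024)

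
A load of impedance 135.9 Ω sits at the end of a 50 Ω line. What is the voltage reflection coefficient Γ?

Γ = 0.462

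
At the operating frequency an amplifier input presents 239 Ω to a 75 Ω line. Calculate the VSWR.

Γ = (239 − 75)/(239 + 75) = 0.522
VSWR = (1 + 0.522)/(1 − 0.522)

VSWR ≈ 3.19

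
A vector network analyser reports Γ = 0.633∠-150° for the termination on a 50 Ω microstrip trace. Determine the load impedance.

Z_L ≈ 12 − j12.7 Ω

Z_L = Z_0·(1 + Γ)/(1 − Γ) = 50·(0.452 − j0.316)/(1.55 + j0.316)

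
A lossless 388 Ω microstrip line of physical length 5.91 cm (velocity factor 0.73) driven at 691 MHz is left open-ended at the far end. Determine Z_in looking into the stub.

λ = v/f = 0.73·c / 691 MHz = 0.317 m
βl = 2π·l/λ = 2π × 0.186 = 67.1°
tan(βl) = 2.37
For an open-ended stub, Z_in = −jZ_0·cot(βl) = −jZ_0/tan(βl)

Z_in ≈ −j164 Ω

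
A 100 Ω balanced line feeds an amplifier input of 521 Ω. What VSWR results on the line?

VSWR ≈ 5.21

For a purely resistive load, VSWR = R_L/Z_0 or Z_0/R_L (whichever > 1) = 521/100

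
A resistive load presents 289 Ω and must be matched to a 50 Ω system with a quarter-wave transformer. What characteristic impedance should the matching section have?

Z_qwt = √(Z_0·R_L) = √(50 × 289) = √14450

Z_qwt ≈ 120 Ω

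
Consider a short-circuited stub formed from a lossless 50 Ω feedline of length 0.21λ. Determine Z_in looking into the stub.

βl = 2π × 0.21 = 75.6°
tan(βl) = 3.89
For a short-circuited stub, Z_in = jZ_0·tan(βl)

Z_in ≈ +j195 Ω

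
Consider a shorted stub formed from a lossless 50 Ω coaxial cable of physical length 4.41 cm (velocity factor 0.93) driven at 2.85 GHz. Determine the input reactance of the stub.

λ = v/f = 0.93·c / 2.85 GHz = 0.0979 m
βl = 2π·l/λ = 2π × 0.45 = 162°
tan(βl) = -0.322
For a shorted stub, Z_in = jZ_0·tan(βl)

X_in ≈ -16.1 Ω (capacitive)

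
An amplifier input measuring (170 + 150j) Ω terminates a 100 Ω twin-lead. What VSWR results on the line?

Γ = (Z_L − Z_0)/(Z_L + Z_0) = (70 + j150)/(270 + j150)
|Γ| = 166/309 = 0.536
VSWR = (1 + |Γ|)/(1 − |Γ|) = 1.54/0.464

VSWR ≈ 3.31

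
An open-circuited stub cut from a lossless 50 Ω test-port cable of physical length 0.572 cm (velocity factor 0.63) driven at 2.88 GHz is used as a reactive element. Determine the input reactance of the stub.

λ = v/f = 0.63·c / 2.88 GHz = 0.0656 m
βl = 2π·l/λ = 2π × 0.0872 = 31.4°
tan(βl) = 0.61
For an open-circuited stub, Z_in = −jZ_0·cot(βl) = −jZ_0/tan(βl)

X_in ≈ -82 Ω (capacitive)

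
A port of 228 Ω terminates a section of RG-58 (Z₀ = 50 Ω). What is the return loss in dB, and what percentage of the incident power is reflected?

Γ = (228 − 50)/(228 + 50) = 0.64
RL = −20·log₁₀(0.64) = 3.87 dB
P_refl/P_inc = |Γ|² = 0.41

RL ≈ 3.87 dB; 41% of incident power reflected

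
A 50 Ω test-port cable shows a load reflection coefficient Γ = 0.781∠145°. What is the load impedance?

Z_L = Z_0·(1 + Γ)/(1 − Γ) = 50·(0.36 + j0.448)/(1.64 − j0.448)

Z_L ≈ 6.75 + j15.5 Ω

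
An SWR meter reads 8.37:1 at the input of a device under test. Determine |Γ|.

|Γ| ≈ 0.787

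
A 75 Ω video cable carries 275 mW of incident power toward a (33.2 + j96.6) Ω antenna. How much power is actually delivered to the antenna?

|Γ| = |(-41.8 + j96.6)/(108.2 + j96.6)| = 0.726
|Γ|² = 0.527
P_refl = |Γ|²·P_inc = 145 mW, P_del = (1 − |Γ|²)·P_inc = 130 mW

P_delivered ≈ 130 mW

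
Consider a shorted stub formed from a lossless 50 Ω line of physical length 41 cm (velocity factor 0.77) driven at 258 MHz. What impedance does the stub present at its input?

Z_in ≈ −j13.5 Ω

λ = v/f = 0.77·c / 258 MHz = 0.895 m
βl = 2π·l/λ = 2π × 0.458 = 165°
tan(βl) = -0.271
For a shorted stub, Z_in = jZ_0·tan(βl)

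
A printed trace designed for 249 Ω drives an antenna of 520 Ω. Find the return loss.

Γ = (520 − 249)/(520 + 249) = 0.352
RL = −20·log₁₀|Γ| = −20·log₁₀(0.352)

RL ≈ 9.06 dB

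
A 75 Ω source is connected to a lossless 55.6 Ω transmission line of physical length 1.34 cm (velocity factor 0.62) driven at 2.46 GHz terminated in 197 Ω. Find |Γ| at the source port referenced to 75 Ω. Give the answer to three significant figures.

λ = v/f = 0.62·c / 2.46 GHz = 0.0756 m
βl = 2π·l/λ = 2π × 0.177 = 63.8°
tan(βl) = 2.03
Z_in = Z_0·(Z_L + jZ_0·tanβl)/(Z_0 + jZ_L·tanβl) = 19.1 − j24.7 Ω
Γ_s = (Z_in − Z_s)/(Z_in + Z_s) = (-55.9 − j24.7)/(94.1 − j24.7), |Γ_s| = 0.628

|Γ| ≈ 0.628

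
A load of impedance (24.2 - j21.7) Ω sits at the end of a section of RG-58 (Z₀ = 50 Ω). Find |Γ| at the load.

Γ = (Z_L − Z_0)/(Z_L + Z_0) = (-25.8 − j21.7)/(74.2 − j21.7)
|Γ| = 33.7/77.3

|Γ| ≈ 0.436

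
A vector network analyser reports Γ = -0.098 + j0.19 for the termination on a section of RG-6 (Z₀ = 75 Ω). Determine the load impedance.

Z_L = Z_0·(1 + Γ)/(1 − Γ) = 75·(0.902 + j0.19)/(1.1 − j0.19)

Z_L ≈ 57.6 + j23 Ω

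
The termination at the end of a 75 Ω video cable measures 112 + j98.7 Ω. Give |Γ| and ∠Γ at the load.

Γ = (Z_L − Z_0)/(Z_L + Z_0) = (37 + j98.7)/(187 + j98.7)
|Γ| = 105/211 = 0.498

Γ ≈ 0.498 ∠ 41.6°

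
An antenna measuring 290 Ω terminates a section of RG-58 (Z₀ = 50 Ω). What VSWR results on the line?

VSWR ≈ 5.8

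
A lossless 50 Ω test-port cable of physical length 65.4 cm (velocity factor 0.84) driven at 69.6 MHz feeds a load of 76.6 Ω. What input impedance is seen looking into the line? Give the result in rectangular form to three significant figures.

Z_in ≈ 36.4 − j12.2 Ω

λ = v/f = 0.84·c / 69.6 MHz = 3.62 m
βl = 2π·l/λ = 2π × 0.181 = 65°
tan(βl) = tan(65°) = 2.15
Z_in = Z_0·(Z_L + jZ_0·tanβl)/(Z_0 + jZ_L·tanβl)
     = 50·(76.6 + j107)/(50 + j164)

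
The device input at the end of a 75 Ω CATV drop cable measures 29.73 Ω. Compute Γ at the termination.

Γ = -0.432

Γ = (Z_L − Z_0)/(Z_L + Z_0) = (29.73 − 75)/(29.73 + 75) = -45.27/104.7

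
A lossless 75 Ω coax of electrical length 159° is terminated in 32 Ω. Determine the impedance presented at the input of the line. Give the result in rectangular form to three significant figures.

tan(βl) = tan(159°) = -0.384
Z_in = Z_0·(Z_L + jZ_0·tanβl)/(Z_0 + jZ_L·tanβl)
     = 75·(32 − j28.8)/(75 − j12.3)

Z_in ≈ 35.8 − j22.9 Ω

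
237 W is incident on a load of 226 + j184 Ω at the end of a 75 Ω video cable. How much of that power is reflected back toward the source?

P_reflected ≈ 108 W

|Γ| = |(151 + j184)/(301 + j184)| = 0.675
|Γ|² = 0.455
P_refl = |Γ|²·P_inc = 108 W, P_del = (1 − |Γ|²)·P_inc = 129 W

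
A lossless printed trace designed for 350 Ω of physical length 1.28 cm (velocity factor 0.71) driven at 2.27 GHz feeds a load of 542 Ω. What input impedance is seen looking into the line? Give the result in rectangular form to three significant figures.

λ = v/f = 0.71·c / 2.27 GHz = 0.0938 m
βl = 2π·l/λ = 2π × 0.136 = 49.1°
tan(βl) = tan(49.1°) = 1.15
Z_in = Z_0·(Z_L + jZ_0·tanβl)/(Z_0 + jZ_L·tanβl)
     = 350·(542 + j404)/(350 + j626)

Z_in ≈ 301 − j135 Ω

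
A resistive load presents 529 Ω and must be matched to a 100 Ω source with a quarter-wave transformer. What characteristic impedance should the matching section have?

Z_qwt = √(Z_0·R_L) = √(100 × 529) = √52900

Z_qwt ≈ 230 Ω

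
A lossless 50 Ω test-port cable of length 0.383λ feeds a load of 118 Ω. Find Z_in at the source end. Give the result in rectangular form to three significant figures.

Z_in ≈ 38.6 + j37.2 Ω

βl = 2π × 0.383 = 138°
tan(βl) = tan(138°) = -0.904
Z_in = Z_0·(Z_L + jZ_0·tanβl)/(Z_0 + jZ_L·tanβl)
     = 50·(118 − j45.2)/(50 − j107)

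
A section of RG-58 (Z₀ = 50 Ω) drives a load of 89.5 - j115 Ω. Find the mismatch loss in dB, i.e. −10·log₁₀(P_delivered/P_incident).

mismatch loss ≈ 2.61 dB

Γ = (39.5 − j115)/(139.5 − j115), |Γ| = 0.673
|Γ|² = 0.452, so P_del/P_inc = 1 − |Γ|² = 0.548
ML = −10·log₁₀(1 − |Γ|²)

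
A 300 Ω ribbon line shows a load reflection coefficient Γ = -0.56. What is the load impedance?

Z_L ≈ 84.6 Ω

Z_L = Z_0·(1 + Γ)/(1 − Γ) = 300·(0.44)/(1.56)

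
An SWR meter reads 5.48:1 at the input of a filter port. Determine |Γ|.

|Γ| = (S − 1)/(S + 1) = (5.48 − 1)/(5.48 + 1) = 4.48/6.48

|Γ| ≈ 0.691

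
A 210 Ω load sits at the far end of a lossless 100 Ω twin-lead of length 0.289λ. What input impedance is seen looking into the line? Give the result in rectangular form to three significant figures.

βl = 2π × 0.289 = 104°
tan(βl) = tan(104°) = -4
Z_in = Z_0·(Z_L + jZ_0·tanβl)/(Z_0 + jZ_L·tanβl)
     = 100·(210 − j400)/(100 − j840)

Z_in ≈ 49.9 + j19.1 Ω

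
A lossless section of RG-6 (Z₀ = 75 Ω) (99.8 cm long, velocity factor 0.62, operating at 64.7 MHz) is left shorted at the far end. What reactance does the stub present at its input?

X_in ≈ -107 Ω (capacitive)

λ = v/f = 0.62·c / 64.7 MHz = 2.87 m
βl = 2π·l/λ = 2π × 0.347 = 125°
tan(βl) = -1.43
For a shorted stub, Z_in = jZ_0·tan(βl)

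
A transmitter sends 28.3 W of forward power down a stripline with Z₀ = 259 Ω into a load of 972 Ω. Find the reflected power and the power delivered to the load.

Γ = (972 − 259)/(972 + 259) = 0.579
|Γ|² = 0.335
P_refl = |Γ|²·P_inc = 9.49 W, P_del = (1 − |Γ|²)·P_inc = 18.8 W

P_reflected ≈ 9.49 W; P_delivered ≈ 18.8 W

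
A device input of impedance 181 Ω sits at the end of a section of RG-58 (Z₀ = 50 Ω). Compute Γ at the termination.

Γ = 0.567

Γ = (Z_L − Z_0)/(Z_L + Z_0) = (181 − 50)/(181 + 50) = 131/231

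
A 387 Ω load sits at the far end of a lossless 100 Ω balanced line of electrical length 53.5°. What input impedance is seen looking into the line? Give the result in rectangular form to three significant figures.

tan(βl) = tan(53.5°) = 1.35
Z_in = Z_0·(Z_L + jZ_0·tanβl)/(Z_0 + jZ_L·tanβl)
     = 100·(387 + j135)/(100 + j523)

Z_in ≈ 38.6 − j66.6 Ω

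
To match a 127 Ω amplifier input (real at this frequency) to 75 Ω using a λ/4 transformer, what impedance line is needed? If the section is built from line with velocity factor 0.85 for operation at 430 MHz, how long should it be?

Z_qwt = √(Z_0·R_L) = √(75 × 127) = √9525
λ = 0.85·c/f = 0.593 m, so l = λ/4 = 0.148 m

Z_qwt ≈ 97.6 Ω; length ≈ 14.8 cm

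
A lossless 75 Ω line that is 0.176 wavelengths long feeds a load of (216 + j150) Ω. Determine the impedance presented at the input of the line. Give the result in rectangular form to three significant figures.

Z_in ≈ 25.7 − j51 Ω

βl = 2π × 0.176 = 63.4°
tan(βl) = tan(63.4°) = 1.99
Z_in = Z_0·(Z_L + jZ_0·tanβl)/(Z_0 + jZ_L·tanβl)
     = 75·(216 + j300)/(-224 + j431)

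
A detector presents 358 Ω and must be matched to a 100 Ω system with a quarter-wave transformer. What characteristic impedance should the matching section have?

Z_qwt = √(Z_0·R_L) = √(100 × 358) = √35800

Z_qwt ≈ 189 Ω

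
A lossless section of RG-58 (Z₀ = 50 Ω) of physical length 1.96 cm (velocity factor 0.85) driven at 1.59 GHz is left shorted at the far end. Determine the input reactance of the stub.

X_in ≈ 48.3 Ω (inductive)

λ = v/f = 0.85·c / 1.59 GHz = 0.16 m
βl = 2π·l/λ = 2π × 0.122 = 44°
tan(βl) = 0.966
For a shorted stub, Z_in = jZ_0·tan(βl)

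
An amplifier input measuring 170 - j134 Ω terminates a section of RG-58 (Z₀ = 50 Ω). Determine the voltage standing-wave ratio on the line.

Γ = (Z_L − Z_0)/(Z_L + Z_0) = (120 − j134)/(220 − j134)
|Γ| = 180/258 = 0.698
VSWR = (1 + |Γ|)/(1 − |Γ|) = 1.7/0.302

VSWR ≈ 5.63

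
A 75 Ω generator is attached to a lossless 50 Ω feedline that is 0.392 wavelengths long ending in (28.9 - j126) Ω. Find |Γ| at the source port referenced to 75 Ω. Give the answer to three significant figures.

|Γ| ≈ 0.816

βl = 2π × 0.392 = 141°
tan(βl) = -0.806
Z_in = Z_0·(Z_L + jZ_0·tanβl)/(Z_0 + jZ_L·tanβl) = 37.2 + j144 Ω
Γ_s = (Z_in − Z_s)/(Z_in + Z_s) = (-37.8 + j144)/(112 + j144), |Γ_s| = 0.816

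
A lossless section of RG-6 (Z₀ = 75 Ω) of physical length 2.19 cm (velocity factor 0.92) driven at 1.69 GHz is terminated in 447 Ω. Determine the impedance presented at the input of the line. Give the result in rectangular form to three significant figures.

λ = v/f = 0.92·c / 1.69 GHz = 0.163 m
βl = 2π·l/λ = 2π × 0.134 = 48.3°
tan(βl) = tan(48.3°) = 1.12
Z_in = Z_0·(Z_L + jZ_0·tanβl)/(Z_0 + jZ_L·tanβl)
     = 75·(447 + j84.1)/(75 + j501)

Z_in ≈ 22.1 − j63.6 Ω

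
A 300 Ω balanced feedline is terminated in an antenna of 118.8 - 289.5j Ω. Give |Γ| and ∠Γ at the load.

Γ ≈ 0.671 ∠ -87.4°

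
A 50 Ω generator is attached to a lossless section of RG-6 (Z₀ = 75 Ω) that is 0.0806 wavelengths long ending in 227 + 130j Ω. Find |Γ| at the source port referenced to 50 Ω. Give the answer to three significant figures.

βl = 2π × 0.0806 = 29°
tan(βl) = 0.555
Z_in = Z_0·(Z_L + jZ_0·tanβl)/(Z_0 + jZ_L·tanβl) = 105 − j133 Ω
Γ_s = (Z_in − Z_s)/(Z_in + Z_s) = (55.3 − j133)/(155 − j133), |Γ_s| = 0.704

|Γ| ≈ 0.704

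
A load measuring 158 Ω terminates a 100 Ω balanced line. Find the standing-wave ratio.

Γ = (158 − 100)/(158 + 100) = 0.225
VSWR = (1 + 0.225)/(1 − 0.225)

VSWR ≈ 1.58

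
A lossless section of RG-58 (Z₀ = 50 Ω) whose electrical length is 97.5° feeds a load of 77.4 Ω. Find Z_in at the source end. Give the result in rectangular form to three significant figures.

Z_in ≈ 32.6 + j3.81 Ω

tan(βl) = tan(97.5°) = -7.6
Z_in = Z_0·(Z_L + jZ_0·tanβl)/(Z_0 + jZ_L·tanβl)
     = 50·(77.4 − j380)/(50 − j588)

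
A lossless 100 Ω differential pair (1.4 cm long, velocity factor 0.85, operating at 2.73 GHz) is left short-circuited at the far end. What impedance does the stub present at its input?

λ = v/f = 0.85·c / 2.73 GHz = 0.0934 m
βl = 2π·l/λ = 2π × 0.15 = 54°
tan(βl) = 1.37
For a short-circuited stub, Z_in = jZ_0·tan(βl)

Z_in ≈ +j137 Ω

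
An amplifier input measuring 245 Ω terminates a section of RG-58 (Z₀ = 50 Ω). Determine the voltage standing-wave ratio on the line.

Γ = (245 − 50)/(245 + 50) = 0.661
VSWR = (1 + 0.661)/(1 − 0.661)

VSWR ≈ 4.9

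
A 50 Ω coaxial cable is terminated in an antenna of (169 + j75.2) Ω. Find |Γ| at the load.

|Γ| ≈ 0.608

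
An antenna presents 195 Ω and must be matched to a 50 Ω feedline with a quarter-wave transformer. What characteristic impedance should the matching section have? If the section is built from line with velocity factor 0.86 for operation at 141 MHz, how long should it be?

Z_qwt = √(Z_0·R_L) = √(50 × 195) = √9750
λ = 0.86·c/f = 1.83 m, so l = λ/4 = 0.457 m

Z_qwt ≈ 98.7 Ω; length ≈ 45.7 cm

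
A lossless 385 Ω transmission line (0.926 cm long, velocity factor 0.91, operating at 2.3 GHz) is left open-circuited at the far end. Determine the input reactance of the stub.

X_in ≈ -721 Ω (capacitive)

λ = v/f = 0.91·c / 2.3 GHz = 0.119 m
βl = 2π·l/λ = 2π × 0.078 = 28.1°
tan(βl) = 0.534
For an open-circuited stub, Z_in = −jZ_0·cot(βl) = −jZ_0/tan(βl)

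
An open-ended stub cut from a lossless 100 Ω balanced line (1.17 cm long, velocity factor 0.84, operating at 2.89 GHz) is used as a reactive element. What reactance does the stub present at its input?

λ = v/f = 0.84·c / 2.89 GHz = 0.0872 m
βl = 2π·l/λ = 2π × 0.134 = 48.3°
tan(βl) = 1.12
For an open-ended stub, Z_in = −jZ_0·cot(βl) = −jZ_0/tan(βl)

X_in ≈ -89.1 Ω (capacitive)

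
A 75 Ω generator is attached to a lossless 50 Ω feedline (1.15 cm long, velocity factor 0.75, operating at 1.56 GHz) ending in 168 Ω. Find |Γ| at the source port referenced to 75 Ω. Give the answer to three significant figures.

λ = v/f = 0.75·c / 1.56 GHz = 0.144 m
βl = 2π·l/λ = 2π × 0.0797 = 28.7°
tan(βl) = 0.548
Z_in = Z_0·(Z_L + jZ_0·tanβl)/(Z_0 + jZ_L·tanβl) = 49.8 − j64.2 Ω
Γ_s = (Z_in − Z_s)/(Z_in + Z_s) = (-25.2 − j64.2)/(125 − j64.2), |Γ_s| = 0.492

|Γ| ≈ 0.492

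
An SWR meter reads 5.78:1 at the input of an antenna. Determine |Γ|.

|Γ| ≈ 0.705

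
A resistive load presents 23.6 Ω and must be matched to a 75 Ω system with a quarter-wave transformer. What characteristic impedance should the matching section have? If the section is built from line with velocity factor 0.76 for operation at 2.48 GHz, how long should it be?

Z_qwt = √(Z_0·R_L) = √(75 × 23.6) = √1770
λ = 0.76·c/f = 0.0919 m, so l = λ/4 = 0.023 m

Z_qwt ≈ 42.1 Ω; length ≈ 2.3 cm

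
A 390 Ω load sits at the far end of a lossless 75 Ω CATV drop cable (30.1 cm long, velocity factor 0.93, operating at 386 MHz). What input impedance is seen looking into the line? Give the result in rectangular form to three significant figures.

λ = v/f = 0.93·c / 386 MHz = 0.723 m
βl = 2π·l/λ = 2π × 0.416 = 150°
tan(βl) = tan(150°) = -0.579
Z_in = Z_0·(Z_L + jZ_0·tanβl)/(Z_0 + jZ_L·tanβl)
     = 75·(390 − j43.4)/(75 − j226)

Z_in ≈ 51.7 + j112 Ω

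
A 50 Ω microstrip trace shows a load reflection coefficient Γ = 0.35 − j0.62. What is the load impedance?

Z_L = Z_0·(1 + Γ)/(1 − Γ) = 50·(1.35 − j0.62)/(0.65 + j0.62)

Z_L ≈ 30.6 − j76.8 Ω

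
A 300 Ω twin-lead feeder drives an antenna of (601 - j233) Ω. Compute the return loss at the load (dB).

Γ = (301 − j233)/(901 − j233), |Γ| = 0.409
RL = −20·log₁₀|Γ| = −20·log₁₀(0.409)

RL ≈ 7.77 dB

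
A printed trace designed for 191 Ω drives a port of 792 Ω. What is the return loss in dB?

Γ = (792 − 191)/(792 + 191) = 0.611
RL = −20·log₁₀|Γ| = −20·log₁₀(0.611)

RL ≈ 4.27 dB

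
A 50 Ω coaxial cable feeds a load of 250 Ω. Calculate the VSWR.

VSWR ≈ 5

For a purely resistive load, VSWR = R_L/Z_0 or Z_0/R_L (whichever > 1) = 250/50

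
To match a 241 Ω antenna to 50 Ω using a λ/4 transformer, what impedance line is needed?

Z_qwt = √(Z_0·R_L) = √(50 × 241) = √12050

Z_qwt ≈ 110 Ω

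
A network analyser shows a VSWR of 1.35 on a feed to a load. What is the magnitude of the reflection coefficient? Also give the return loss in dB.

|Γ| = (S − 1)/(S + 1) = (1.35 − 1)/(1.35 + 1) = 0.35/2.35
RL = −20·log₁₀|Γ| = −20·log₁₀(0.149)

|Γ| ≈ 0.149; return loss ≈ 16.5 dB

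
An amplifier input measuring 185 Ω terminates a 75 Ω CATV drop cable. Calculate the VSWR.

VSWR ≈ 2.47

Γ = (185 − 75)/(185 + 75) = 0.423
VSWR = (1 + 0.423)/(1 − 0.423)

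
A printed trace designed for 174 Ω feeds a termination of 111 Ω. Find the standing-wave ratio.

VSWR ≈ 1.57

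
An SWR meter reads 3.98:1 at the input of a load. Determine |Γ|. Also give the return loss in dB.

|Γ| = (S − 1)/(S + 1) = (3.98 − 1)/(3.98 + 1) = 2.98/4.98
RL = −20·log₁₀|Γ| = −20·log₁₀(0.598)

|Γ| ≈ 0.598; return loss ≈ 4.46 dB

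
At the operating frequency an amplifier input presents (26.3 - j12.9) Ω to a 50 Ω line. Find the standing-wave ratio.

Γ = (Z_L − Z_0)/(Z_L + Z_0) = (-23.7 − j12.9)/(76.3 − j12.9)
|Γ| = 27/77.4 = 0.349
VSWR = (1 + |Γ|)/(1 − |Γ|) = 1.35/0.651

VSWR ≈ 2.07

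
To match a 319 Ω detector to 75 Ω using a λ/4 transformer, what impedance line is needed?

Z_qwt = √(Z_0·R_L) = √(75 × 319) = √23920

Z_qwt ≈ 155 Ω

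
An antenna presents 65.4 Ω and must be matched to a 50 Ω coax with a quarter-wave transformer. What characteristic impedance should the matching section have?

Z_qwt ≈ 57.2 Ω

Z_qwt = √(Z_0·R_L) = √(50 × 65.4) = √3270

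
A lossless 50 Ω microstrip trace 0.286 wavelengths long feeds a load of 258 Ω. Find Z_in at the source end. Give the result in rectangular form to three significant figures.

Z_in ≈ 10.2 + j11.1 Ω

βl = 2π × 0.286 = 103°
tan(βl) = tan(103°) = -4.35
Z_in = Z_0·(Z_L + jZ_0·tanβl)/(Z_0 + jZ_L·tanβl)
     = 50·(258 − j217)/(50 − j1120)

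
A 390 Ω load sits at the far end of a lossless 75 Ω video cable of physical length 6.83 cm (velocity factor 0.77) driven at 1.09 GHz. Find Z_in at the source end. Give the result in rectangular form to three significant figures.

λ = v/f = 0.77·c / 1.09 GHz = 0.212 m
βl = 2π·l/λ = 2π × 0.322 = 116°
tan(βl) = tan(116°) = -2.05
Z_in = Z_0·(Z_L + jZ_0·tanβl)/(Z_0 + jZ_L·tanβl)
     = 75·(390 − j154)/(75 − j799)

Z_in ≈ 17.7 + j35 Ω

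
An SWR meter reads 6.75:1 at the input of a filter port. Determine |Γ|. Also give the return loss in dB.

|Γ| ≈ 0.742; return loss ≈ 2.59 dB

|Γ| = (S − 1)/(S + 1) = (6.75 − 1)/(6.75 + 1) = 5.75/7.75
RL = −20·log₁₀|Γ| = −20·log₁₀(0.742)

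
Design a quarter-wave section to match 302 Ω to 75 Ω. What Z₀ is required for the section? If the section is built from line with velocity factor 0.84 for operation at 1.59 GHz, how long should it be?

Z_qwt ≈ 150 Ω; length ≈ 3.96 cm

Z_qwt = √(Z_0·R_L) = √(75 × 302) = √22650
λ = 0.84·c/f = 0.158 m, so l = λ/4 = 0.0396 m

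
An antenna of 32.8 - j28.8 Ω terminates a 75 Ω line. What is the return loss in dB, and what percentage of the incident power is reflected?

RL ≈ 6.78 dB; 21% of incident power reflected

Γ = (-42.2 − j28.8)/(107.8 − j28.8), |Γ| = 0.458
RL = −20·log₁₀(0.458) = 6.78 dB
P_refl/P_inc = |Γ|² = 0.21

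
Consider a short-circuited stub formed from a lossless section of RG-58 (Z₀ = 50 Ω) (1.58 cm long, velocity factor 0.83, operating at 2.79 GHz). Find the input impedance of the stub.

λ = v/f = 0.83·c / 2.79 GHz = 0.0892 m
βl = 2π·l/λ = 2π × 0.177 = 63.7°
tan(βl) = 2.03
For a short-circuited stub, Z_in = jZ_0·tan(βl)

Z_in ≈ +j101 Ω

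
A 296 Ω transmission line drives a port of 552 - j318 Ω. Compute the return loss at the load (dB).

RL ≈ 6.92 dB

Γ = (256 − j318)/(848 − j318), |Γ| = 0.451
RL = −20·log₁₀|Γ| = −20·log₁₀(0.451)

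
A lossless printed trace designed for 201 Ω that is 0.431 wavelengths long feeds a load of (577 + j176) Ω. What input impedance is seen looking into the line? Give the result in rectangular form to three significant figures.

Z_in ≈ 187 + j236 Ω

βl = 2π × 0.431 = 155°
tan(βl) = tan(155°) = -0.463
Z_in = Z_0·(Z_L + jZ_0·tanβl)/(Z_0 + jZ_L·tanβl)
     = 201·(577 + j83)/(282 − j267)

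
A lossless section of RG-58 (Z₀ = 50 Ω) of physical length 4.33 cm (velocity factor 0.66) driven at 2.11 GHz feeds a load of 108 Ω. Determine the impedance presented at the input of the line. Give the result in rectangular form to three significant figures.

Z_in ≈ 89.2 + j35.3 Ω

λ = v/f = 0.66·c / 2.11 GHz = 0.0938 m
βl = 2π·l/λ = 2π × 0.461 = 166°
tan(βl) = tan(166°) = -0.247
Z_in = Z_0·(Z_L + jZ_0·tanβl)/(Z_0 + jZ_L·tanβl)
     = 50·(108 − j12.4)/(50 − j26.7)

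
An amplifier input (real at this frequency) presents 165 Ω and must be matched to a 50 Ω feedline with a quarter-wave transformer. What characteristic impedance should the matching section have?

Z_qwt = √(Z_0·R_L) = √(50 × 165) = √8250

Z_qwt ≈ 90.8 Ω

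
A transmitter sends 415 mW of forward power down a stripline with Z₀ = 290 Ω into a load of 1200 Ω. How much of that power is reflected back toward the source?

Γ = (1200 − 290)/(1200 + 290) = 0.611
|Γ|² = 0.373
P_refl = |Γ|²·P_inc = 155 mW, P_del = (1 − |Γ|²)·P_inc = 260 mW

P_reflected ≈ 155 mW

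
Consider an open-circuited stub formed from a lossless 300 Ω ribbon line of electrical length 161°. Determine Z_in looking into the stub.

tan(βl) = -0.344
For an open-circuited stub, Z_in = −jZ_0·cot(βl) = −jZ_0/tan(βl)

Z_in ≈ +j871 Ω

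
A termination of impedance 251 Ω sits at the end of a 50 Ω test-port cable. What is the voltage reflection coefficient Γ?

Γ = (Z_L − Z_0)/(Z_L + Z_0) = (251 − 50)/(251 + 50) = 201/301

Γ = 0.668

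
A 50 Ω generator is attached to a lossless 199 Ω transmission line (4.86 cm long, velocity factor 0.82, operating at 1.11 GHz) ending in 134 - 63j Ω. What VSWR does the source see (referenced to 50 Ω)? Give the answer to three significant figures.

λ = v/f = 0.82·c / 1.11 GHz = 0.222 m
βl = 2π·l/λ = 2π × 0.219 = 78.9°
tan(βl) = 5.12
Z_in = Z_0·(Z_L + jZ_0·tanβl)/(Z_0 + jZ_L·tanβl) = 194 + j109 Ω
Γ_s = (Z_in − Z_s)/(Z_in + Z_s) = (144 + j109)/(244 + j109), |Γ_s| = 0.676
VSWR = (1 + |Γ_s|)/(1 − |Γ_s|)

VSWR ≈ 5.17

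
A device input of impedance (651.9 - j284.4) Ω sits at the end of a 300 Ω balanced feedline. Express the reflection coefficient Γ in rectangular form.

Γ ≈ 0.421 − j0.173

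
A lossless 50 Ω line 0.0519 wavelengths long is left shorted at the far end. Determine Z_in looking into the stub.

βl = 2π × 0.0519 = 18.7°
tan(βl) = 0.338
For a shorted stub, Z_in = jZ_0·tan(βl)

Z_in ≈ +j16.9 Ω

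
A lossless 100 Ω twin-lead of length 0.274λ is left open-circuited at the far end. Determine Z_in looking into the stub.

Z_in ≈ +j15.2 Ω

βl = 2π × 0.274 = 98.6°
tan(βl) = -6.58
For an open-circuited stub, Z_in = −jZ_0·cot(βl) = −jZ_0/tan(βl)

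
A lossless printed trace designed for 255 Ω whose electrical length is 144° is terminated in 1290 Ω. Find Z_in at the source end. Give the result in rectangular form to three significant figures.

tan(βl) = tan(144°) = -0.727
Z_in = Z_0·(Z_L + jZ_0·tanβl)/(Z_0 + jZ_L·tanβl)
     = 255·(1290 − j185)/(255 − j937)

Z_in ≈ 136 + j314 Ω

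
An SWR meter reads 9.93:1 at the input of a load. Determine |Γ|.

|Γ| ≈ 0.817

|Γ| = (S − 1)/(S + 1) = (9.93 − 1)/(9.93 + 1) = 8.93/10.9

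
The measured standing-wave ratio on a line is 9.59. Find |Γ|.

|Γ| = (S − 1)/(S + 1) = (9.59 − 1)/(9.59 + 1) = 8.59/10.6

|Γ| ≈ 0.811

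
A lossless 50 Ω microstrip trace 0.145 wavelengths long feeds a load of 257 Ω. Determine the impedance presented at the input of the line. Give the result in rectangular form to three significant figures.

Z_in ≈ 15.2 − j36.5 Ω

βl = 2π × 0.145 = 52.2°
tan(βl) = tan(52.2°) = 1.29
Z_in = Z_0·(Z_L + jZ_0·tanβl)/(Z_0 + jZ_L·tanβl)
     = 50·(257 + j64.5)/(50 + j331)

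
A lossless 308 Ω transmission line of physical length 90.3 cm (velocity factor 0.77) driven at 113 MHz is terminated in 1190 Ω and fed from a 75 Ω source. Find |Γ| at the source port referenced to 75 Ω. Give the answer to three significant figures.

λ = v/f = 0.77·c / 113 MHz = 2.04 m
βl = 2π·l/λ = 2π × 0.442 = 159°
tan(βl) = -0.383
Z_in = Z_0·(Z_L + jZ_0·tanβl)/(Z_0 + jZ_L·tanβl) = 427 + j515 Ω
Γ_s = (Z_in − Z_s)/(Z_in + Z_s) = (352 + j515)/(502 + j515), |Γ_s| = 0.867

|Γ| ≈ 0.867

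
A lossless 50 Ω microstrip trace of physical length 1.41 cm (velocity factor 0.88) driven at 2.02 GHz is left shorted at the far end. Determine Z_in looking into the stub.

λ = v/f = 0.88·c / 2.02 GHz = 0.131 m
βl = 2π·l/λ = 2π × 0.108 = 38.8°
tan(βl) = 0.805
For a shorted stub, Z_in = jZ_0·tan(βl)

Z_in ≈ +j40.3 Ω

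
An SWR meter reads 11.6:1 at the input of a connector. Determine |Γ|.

|Γ| ≈ 0.841

|Γ| = (S − 1)/(S + 1) = (11.6 − 1)/(11.6 + 1) = 10.6/12.6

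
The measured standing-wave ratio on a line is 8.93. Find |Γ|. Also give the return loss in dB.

|Γ| ≈ 0.799; return loss ≈ 1.95 dB

|Γ| = (S − 1)/(S + 1) = (8.93 − 1)/(8.93 + 1) = 7.93/9.93
RL = −20·log₁₀|Γ| = −20·log₁₀(0.799)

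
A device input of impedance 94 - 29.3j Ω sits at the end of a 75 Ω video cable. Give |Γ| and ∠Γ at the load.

Γ = (Z_L − Z_0)/(Z_L + Z_0) = (19 − j29.3)/(169 − j29.3)
|Γ| = 34.9/172 = 0.204

Γ ≈ 0.204 ∠ -47.2°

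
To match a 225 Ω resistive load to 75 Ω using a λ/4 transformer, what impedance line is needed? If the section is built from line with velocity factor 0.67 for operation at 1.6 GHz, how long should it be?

Z_qwt ≈ 130 Ω; length ≈ 3.14 cm

Z_qwt = √(Z_0·R_L) = √(75 × 225) = √16880
λ = 0.67·c/f = 0.126 m, so l = λ/4 = 0.0314 m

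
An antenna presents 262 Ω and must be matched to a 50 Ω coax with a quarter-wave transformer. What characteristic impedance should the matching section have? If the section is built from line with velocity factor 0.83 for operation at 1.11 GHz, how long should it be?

Z_qwt ≈ 114 Ω; length ≈ 5.61 cm

Z_qwt = √(Z_0·R_L) = √(50 × 262) = √13100
λ = 0.83·c/f = 0.224 m, so l = λ/4 = 0.0561 m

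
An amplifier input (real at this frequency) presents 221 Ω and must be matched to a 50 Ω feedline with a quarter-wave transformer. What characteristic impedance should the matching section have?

Z_qwt = √(Z_0·R_L) = √(50 × 221) = √11050

Z_qwt ≈ 105 Ω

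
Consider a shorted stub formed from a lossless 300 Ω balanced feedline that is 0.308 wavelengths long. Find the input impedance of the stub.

Z_in ≈ −j786 Ω

βl = 2π × 0.308 = 111°
tan(βl) = -2.62
For a shorted stub, Z_in = jZ_0·tan(βl)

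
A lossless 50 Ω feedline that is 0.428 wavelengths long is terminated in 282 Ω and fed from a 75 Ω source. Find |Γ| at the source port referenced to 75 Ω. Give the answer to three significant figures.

|Γ| ≈ 0.648

βl = 2π × 0.428 = 154°
tan(βl) = -0.486
Z_in = Z_0·(Z_L + jZ_0·tanβl)/(Z_0 + jZ_L·tanβl) = 40.9 + j87.9 Ω
Γ_s = (Z_in − Z_s)/(Z_in + Z_s) = (-34.1 + j87.9)/(116 + j87.9), |Γ_s| = 0.648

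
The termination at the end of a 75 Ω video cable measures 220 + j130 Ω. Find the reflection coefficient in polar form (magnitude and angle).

Γ ≈ 0.604 ∠ 18.1°

Γ = (Z_L − Z_0)/(Z_L + Z_0) = (145 + j130)/(295 + j130)
|Γ| = 195/322 = 0.604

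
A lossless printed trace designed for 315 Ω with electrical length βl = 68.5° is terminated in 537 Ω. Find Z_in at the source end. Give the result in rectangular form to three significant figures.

tan(βl) = tan(68.5°) = 2.54
Z_in = Z_0·(Z_L + jZ_0·tanβl)/(Z_0 + jZ_L·tanβl)
     = 315·(537 + j800)/(315 + j1360)

Z_in ≈ 203 − j77.3 Ω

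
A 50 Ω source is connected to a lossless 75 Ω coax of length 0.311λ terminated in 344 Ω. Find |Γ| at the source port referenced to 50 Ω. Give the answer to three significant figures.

|Γ| ≈ 0.567

βl = 2π × 0.311 = 112°
tan(βl) = -2.48
Z_in = Z_0·(Z_L + jZ_0·tanβl)/(Z_0 + jZ_L·tanβl) = 18.9 + j28.6 Ω
Γ_s = (Z_in − Z_s)/(Z_in + Z_s) = (-31.1 + j28.6)/(68.9 + j28.6), |Γ_s| = 0.567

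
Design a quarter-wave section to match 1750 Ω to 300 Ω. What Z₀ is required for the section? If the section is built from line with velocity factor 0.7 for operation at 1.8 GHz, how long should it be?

Z_qwt = √(Z_0·R_L) = √(300 × 1750) = √525000
λ = 0.7·c/f = 0.117 m, so l = λ/4 = 0.0292 m

Z_qwt ≈ 725 Ω; length ≈ 2.92 cm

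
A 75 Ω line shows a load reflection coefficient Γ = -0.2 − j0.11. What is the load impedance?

Z_L = Z_0·(1 + Γ)/(1 − Γ) = 75·(0.8 − j0.11)/(1.2 + j0.11)

Z_L ≈ 49 − j11.4 Ω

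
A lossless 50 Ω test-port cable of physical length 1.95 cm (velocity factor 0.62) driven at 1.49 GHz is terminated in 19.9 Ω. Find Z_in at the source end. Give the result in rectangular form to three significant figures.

Z_in ≈ 47.6 + j46.5 Ω

λ = v/f = 0.62·c / 1.49 GHz = 0.125 m
βl = 2π·l/λ = 2π × 0.156 = 56.2°
tan(βl) = tan(56.2°) = 1.5
Z_in = Z_0·(Z_L + jZ_0·tanβl)/(Z_0 + jZ_L·tanβl)
     = 50·(19.9 + j74.8)/(50 + j29.8)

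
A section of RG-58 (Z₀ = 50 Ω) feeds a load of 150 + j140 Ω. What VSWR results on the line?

VSWR ≈ 5.77

Γ = (Z_L − Z_0)/(Z_L + Z_0) = (100 + j140)/(200 + j140)
|Γ| = 172/244 = 0.705
VSWR = (1 + |Γ|)/(1 − |Γ|) = 1.7/0.295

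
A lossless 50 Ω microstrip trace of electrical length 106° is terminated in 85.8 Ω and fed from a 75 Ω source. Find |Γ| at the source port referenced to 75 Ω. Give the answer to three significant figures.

|Γ| ≈ 0.427

tan(βl) = -3.49
Z_in = Z_0·(Z_L + jZ_0·tanβl)/(Z_0 + jZ_L·tanβl) = 30.7 + j9.21 Ω
Γ_s = (Z_in − Z_s)/(Z_in + Z_s) = (-44.3 + j9.21)/(106 + j9.21), |Γ_s| = 0.427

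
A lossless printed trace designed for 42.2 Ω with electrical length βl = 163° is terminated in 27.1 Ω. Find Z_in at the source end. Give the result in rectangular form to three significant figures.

tan(βl) = tan(163°) = -0.306
Z_in = Z_0·(Z_L + jZ_0·tanβl)/(Z_0 + jZ_L·tanβl)
     = 42.2·(27.1 − j12.9)/(42.2 − j8.29)

Z_in ≈ 28.5 − j7.3 Ω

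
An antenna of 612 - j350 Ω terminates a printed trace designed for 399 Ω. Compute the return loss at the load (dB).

Γ = (213 − j350)/(1011 − j350), |Γ| = 0.383
RL = −20·log₁₀|Γ| = −20·log₁₀(0.383)

RL ≈ 8.34 dB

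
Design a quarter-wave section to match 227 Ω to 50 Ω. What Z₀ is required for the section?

Z_qwt = √(Z_0·R_L) = √(50 × 227) = √11350

Z_qwt ≈ 107 Ω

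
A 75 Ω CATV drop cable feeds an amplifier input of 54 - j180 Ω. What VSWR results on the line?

VSWR ≈ 10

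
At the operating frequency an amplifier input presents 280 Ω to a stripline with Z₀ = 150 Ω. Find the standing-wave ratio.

For a purely resistive load, VSWR = R_L/Z_0 or Z_0/R_L (whichever > 1) = 280/150

VSWR ≈ 1.87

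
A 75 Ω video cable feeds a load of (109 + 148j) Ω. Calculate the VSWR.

VSWR ≈ 4.6

Γ = (Z_L − Z_0)/(Z_L + Z_0) = (34 + j148)/(184 + j148)
|Γ| = 152/236 = 0.643
VSWR = (1 + |Γ|)/(1 − |Γ|) = 1.64/0.357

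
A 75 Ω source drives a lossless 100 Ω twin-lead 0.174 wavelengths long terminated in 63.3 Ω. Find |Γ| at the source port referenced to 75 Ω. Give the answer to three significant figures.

βl = 2π × 0.174 = 62.6°
tan(βl) = 1.93
Z_in = Z_0·(Z_L + jZ_0·tanβl)/(Z_0 + jZ_L·tanβl) = 120 + j46.4 Ω
Γ_s = (Z_in − Z_s)/(Z_in + Z_s) = (45.1 + j46.4)/(195 + j46.4), |Γ_s| = 0.323

|Γ| ≈ 0.323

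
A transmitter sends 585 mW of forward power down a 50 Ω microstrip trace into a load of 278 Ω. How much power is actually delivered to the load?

Γ = (278 − 50)/(278 + 50) = 0.695
|Γ|² = 0.483
P_refl = |Γ|²·P_inc = 283 mW, P_del = (1 − |Γ|²)·P_inc = 302 mW

P_delivered ≈ 302 mW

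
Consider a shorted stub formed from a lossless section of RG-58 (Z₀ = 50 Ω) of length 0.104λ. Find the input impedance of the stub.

βl = 2π × 0.104 = 37.4°
tan(βl) = 0.766
For a shorted stub, Z_in = jZ_0·tan(βl)

Z_in ≈ +j38.3 Ω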